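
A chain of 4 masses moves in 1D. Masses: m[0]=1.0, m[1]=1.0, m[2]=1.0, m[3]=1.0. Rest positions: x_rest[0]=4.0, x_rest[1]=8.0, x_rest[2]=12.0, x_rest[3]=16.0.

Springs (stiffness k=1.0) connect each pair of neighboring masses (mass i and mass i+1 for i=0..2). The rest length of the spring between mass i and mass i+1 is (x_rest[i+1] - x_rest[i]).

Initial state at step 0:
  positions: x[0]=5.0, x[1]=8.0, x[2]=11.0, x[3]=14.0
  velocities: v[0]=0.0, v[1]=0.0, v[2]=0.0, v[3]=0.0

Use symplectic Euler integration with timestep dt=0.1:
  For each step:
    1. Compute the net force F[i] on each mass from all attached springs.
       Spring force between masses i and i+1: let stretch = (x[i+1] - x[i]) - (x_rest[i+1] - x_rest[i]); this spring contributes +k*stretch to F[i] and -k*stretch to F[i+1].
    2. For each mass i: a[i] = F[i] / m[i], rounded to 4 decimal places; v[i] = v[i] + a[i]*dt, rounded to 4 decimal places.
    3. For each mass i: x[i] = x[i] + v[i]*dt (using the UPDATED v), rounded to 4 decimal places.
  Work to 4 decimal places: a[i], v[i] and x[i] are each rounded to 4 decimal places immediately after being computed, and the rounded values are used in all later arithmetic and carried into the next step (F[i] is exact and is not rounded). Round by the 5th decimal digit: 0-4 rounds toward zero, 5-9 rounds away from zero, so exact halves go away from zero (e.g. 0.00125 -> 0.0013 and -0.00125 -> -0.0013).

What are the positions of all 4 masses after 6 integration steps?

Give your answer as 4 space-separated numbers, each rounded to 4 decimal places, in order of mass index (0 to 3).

Answer: 4.7969 7.9933 11.0067 14.2031

Derivation:
Step 0: x=[5.0000 8.0000 11.0000 14.0000] v=[0.0000 0.0000 0.0000 0.0000]
Step 1: x=[4.9900 8.0000 11.0000 14.0100] v=[-0.1000 0.0000 0.0000 0.1000]
Step 2: x=[4.9701 7.9999 11.0001 14.0299] v=[-0.1990 -0.0010 0.0010 0.1990]
Step 3: x=[4.9405 7.9995 11.0005 14.0595] v=[-0.2960 -0.0040 0.0040 0.2960]
Step 4: x=[4.9015 7.9985 11.0015 14.0985] v=[-0.3901 -0.0098 0.0098 0.3901]
Step 5: x=[4.8535 7.9966 11.0034 14.1465] v=[-0.4804 -0.0192 0.0192 0.4804]
Step 6: x=[4.7969 7.9933 11.0067 14.2031] v=[-0.5661 -0.0328 0.0328 0.5661]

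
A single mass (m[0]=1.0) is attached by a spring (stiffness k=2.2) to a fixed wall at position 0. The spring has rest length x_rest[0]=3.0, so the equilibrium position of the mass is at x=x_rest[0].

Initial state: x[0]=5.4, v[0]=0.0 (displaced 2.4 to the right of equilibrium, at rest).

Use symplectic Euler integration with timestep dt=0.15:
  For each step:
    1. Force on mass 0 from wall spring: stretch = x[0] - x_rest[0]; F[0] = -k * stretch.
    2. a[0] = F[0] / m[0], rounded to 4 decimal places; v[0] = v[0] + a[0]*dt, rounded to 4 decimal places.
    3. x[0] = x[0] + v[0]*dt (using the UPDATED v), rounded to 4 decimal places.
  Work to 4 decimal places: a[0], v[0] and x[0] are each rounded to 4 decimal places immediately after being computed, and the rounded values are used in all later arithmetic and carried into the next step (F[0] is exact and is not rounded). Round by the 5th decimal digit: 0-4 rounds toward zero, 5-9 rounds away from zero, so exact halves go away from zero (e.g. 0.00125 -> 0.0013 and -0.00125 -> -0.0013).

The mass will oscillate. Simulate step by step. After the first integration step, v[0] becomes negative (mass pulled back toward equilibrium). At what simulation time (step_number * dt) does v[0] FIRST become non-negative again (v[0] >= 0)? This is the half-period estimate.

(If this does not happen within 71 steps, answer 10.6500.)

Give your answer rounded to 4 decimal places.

Step 0: x=[5.4000] v=[0.0000]
Step 1: x=[5.2812] v=[-0.7920]
Step 2: x=[5.0495] v=[-1.5448]
Step 3: x=[4.7163] v=[-2.2211]
Step 4: x=[4.2982] v=[-2.7875]
Step 5: x=[3.8158] v=[-3.2159]
Step 6: x=[3.2930] v=[-3.4851]
Step 7: x=[2.7557] v=[-3.5818]
Step 8: x=[2.2305] v=[-3.5012]
Step 9: x=[1.7434] v=[-3.2473]
Step 10: x=[1.3185] v=[-2.8326]
Step 11: x=[0.9768] v=[-2.2777]
Step 12: x=[0.7353] v=[-1.6101]
Step 13: x=[0.6059] v=[-0.8628]
Step 14: x=[0.5950] v=[-0.0728]
Step 15: x=[0.7031] v=[0.7209]
First v>=0 after going negative at step 15, time=2.2500

Answer: 2.2500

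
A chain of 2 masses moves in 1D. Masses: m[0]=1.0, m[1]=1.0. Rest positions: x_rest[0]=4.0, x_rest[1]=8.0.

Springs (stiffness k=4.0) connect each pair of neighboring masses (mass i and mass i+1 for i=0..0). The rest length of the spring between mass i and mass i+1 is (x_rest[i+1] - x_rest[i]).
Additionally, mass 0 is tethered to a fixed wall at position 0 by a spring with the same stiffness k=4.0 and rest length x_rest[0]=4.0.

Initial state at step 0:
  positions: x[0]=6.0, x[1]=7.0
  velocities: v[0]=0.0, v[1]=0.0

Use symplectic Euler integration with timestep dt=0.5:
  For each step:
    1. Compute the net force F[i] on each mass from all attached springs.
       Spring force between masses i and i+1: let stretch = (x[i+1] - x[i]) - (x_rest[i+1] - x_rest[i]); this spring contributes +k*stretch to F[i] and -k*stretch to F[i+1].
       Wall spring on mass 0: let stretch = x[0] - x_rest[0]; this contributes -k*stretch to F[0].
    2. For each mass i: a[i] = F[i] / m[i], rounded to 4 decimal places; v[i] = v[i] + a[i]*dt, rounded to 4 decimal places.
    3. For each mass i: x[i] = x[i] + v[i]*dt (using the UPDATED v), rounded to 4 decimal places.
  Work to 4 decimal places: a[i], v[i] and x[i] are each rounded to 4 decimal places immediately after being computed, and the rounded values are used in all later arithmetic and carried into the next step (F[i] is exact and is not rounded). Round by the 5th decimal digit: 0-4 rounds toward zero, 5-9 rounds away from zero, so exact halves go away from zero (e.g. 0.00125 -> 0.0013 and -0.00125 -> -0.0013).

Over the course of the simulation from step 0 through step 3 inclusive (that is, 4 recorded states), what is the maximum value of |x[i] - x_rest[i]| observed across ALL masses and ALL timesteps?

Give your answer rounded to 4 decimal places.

Step 0: x=[6.0000 7.0000] v=[0.0000 0.0000]
Step 1: x=[1.0000 10.0000] v=[-10.0000 6.0000]
Step 2: x=[4.0000 8.0000] v=[6.0000 -4.0000]
Step 3: x=[7.0000 6.0000] v=[6.0000 -4.0000]
Max displacement = 3.0000

Answer: 3.0000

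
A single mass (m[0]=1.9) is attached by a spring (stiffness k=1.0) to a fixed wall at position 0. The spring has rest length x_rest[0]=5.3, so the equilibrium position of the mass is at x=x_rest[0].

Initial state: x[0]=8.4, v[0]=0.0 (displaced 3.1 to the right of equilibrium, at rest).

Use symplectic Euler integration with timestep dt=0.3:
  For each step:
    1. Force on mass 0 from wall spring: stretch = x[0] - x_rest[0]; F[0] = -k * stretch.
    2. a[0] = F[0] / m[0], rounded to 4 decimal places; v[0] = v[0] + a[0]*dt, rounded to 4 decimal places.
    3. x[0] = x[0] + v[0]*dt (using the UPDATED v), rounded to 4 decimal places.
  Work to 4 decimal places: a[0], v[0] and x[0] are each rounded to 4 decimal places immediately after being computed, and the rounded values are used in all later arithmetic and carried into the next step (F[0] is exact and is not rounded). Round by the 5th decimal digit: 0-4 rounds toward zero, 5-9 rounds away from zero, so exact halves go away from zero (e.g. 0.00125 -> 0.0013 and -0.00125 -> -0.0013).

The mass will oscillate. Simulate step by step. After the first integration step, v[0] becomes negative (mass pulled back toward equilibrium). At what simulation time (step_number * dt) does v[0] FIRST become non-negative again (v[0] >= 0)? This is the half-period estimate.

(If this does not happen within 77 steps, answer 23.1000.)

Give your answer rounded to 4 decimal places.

Step 0: x=[8.4000] v=[0.0000]
Step 1: x=[8.2532] v=[-0.4895]
Step 2: x=[7.9665] v=[-0.9558]
Step 3: x=[7.5535] v=[-1.3768]
Step 4: x=[7.0337] v=[-1.7326]
Step 5: x=[6.4318] v=[-2.0064]
Step 6: x=[5.7763] v=[-2.1851]
Step 7: x=[5.0982] v=[-2.2603]
Step 8: x=[4.4297] v=[-2.2284]
Step 9: x=[3.8024] v=[-2.0910]
Step 10: x=[3.2461] v=[-1.8545]
Step 11: x=[2.7870] v=[-1.5302]
Step 12: x=[2.4470] v=[-1.1334]
Step 13: x=[2.2421] v=[-0.6829]
Step 14: x=[2.1821] v=[-0.2001]
Step 15: x=[2.2698] v=[0.2922]
First v>=0 after going negative at step 15, time=4.5000

Answer: 4.5000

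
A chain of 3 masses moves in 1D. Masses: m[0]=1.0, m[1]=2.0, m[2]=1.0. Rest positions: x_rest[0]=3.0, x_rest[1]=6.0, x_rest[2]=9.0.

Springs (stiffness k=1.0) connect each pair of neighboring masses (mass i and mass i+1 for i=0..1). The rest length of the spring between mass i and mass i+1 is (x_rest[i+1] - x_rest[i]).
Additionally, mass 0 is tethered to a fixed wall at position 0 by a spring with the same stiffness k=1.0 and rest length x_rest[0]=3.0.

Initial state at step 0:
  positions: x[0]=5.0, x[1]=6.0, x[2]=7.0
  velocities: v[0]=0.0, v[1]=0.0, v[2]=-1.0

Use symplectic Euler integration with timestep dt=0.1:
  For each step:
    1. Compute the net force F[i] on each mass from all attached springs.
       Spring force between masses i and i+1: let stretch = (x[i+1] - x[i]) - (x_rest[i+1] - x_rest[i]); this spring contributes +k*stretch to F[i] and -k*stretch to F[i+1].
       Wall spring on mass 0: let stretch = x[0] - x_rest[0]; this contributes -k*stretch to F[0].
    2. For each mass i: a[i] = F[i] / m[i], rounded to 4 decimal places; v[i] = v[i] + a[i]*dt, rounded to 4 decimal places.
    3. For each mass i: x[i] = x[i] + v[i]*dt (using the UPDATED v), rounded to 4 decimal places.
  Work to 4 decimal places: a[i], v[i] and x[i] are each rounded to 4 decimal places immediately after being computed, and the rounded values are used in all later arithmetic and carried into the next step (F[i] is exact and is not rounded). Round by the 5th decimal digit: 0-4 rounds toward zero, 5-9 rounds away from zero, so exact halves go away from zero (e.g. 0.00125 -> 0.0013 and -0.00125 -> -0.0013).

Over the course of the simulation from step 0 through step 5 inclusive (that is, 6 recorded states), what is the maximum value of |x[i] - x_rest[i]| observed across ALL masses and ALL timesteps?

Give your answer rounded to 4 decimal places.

Step 0: x=[5.0000 6.0000 7.0000] v=[0.0000 0.0000 -1.0000]
Step 1: x=[4.9600 6.0000 6.9200] v=[-0.4000 0.0000 -0.8000]
Step 2: x=[4.8808 5.9994 6.8608] v=[-0.7920 -0.0060 -0.5920]
Step 3: x=[4.7640 5.9975 6.8230] v=[-1.1682 -0.0189 -0.3781]
Step 4: x=[4.6119 5.9936 6.8069] v=[-1.5213 -0.0393 -0.1607]
Step 5: x=[4.4275 5.9868 6.8127] v=[-1.8443 -0.0677 0.0580]
Max displacement = 2.1931

Answer: 2.1931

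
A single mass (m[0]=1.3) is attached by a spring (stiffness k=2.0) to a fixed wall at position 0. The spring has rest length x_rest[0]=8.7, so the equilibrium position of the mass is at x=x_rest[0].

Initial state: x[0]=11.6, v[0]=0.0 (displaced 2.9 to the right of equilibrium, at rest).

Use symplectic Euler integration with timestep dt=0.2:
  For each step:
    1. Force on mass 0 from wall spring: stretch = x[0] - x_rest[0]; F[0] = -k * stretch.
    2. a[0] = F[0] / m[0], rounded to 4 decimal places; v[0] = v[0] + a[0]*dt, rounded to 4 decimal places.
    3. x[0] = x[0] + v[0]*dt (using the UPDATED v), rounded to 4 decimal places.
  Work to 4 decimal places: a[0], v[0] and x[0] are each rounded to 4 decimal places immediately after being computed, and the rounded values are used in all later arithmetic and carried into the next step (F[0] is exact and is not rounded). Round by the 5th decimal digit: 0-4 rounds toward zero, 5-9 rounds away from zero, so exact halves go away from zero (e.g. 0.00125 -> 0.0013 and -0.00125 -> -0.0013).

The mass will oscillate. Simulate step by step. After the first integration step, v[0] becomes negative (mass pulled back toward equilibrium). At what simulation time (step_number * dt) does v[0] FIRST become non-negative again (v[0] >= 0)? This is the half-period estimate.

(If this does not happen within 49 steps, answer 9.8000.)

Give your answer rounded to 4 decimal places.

Step 0: x=[11.6000] v=[0.0000]
Step 1: x=[11.4215] v=[-0.8923]
Step 2: x=[11.0756] v=[-1.7297]
Step 3: x=[10.5835] v=[-2.4607]
Step 4: x=[9.9755] v=[-3.0402]
Step 5: x=[9.2890] v=[-3.4327]
Step 6: x=[8.5662] v=[-3.6139]
Step 7: x=[7.8517] v=[-3.5727]
Step 8: x=[7.1894] v=[-3.3117]
Step 9: x=[6.6200] v=[-2.8469]
Step 10: x=[6.1786] v=[-2.2069]
Step 11: x=[5.8924] v=[-1.4311]
Step 12: x=[5.7790] v=[-0.5672]
Step 13: x=[5.8453] v=[0.3316]
First v>=0 after going negative at step 13, time=2.6000

Answer: 2.6000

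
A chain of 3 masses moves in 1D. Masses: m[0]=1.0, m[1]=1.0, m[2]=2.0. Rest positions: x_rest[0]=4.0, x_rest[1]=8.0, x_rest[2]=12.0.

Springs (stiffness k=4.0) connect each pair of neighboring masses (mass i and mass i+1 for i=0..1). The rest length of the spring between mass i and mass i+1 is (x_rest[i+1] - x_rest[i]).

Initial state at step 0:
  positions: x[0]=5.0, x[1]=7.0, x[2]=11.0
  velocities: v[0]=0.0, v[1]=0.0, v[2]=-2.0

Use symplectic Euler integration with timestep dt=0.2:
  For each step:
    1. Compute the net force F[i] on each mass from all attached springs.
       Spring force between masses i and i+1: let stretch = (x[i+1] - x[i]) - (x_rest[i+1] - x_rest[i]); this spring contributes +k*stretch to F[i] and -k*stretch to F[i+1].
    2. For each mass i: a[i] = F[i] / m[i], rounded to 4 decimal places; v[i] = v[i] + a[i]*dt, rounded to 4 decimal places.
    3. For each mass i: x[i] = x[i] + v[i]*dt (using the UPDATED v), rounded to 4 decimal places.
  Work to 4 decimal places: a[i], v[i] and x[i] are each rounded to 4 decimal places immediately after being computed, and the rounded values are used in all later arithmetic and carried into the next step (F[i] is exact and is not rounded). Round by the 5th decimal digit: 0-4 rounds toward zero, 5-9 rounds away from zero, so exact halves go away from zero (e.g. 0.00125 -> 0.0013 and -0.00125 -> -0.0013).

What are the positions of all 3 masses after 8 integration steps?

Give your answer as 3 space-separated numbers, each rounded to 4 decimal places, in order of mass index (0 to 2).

Answer: 1.6863 4.8131 10.5504

Derivation:
Step 0: x=[5.0000 7.0000 11.0000] v=[0.0000 0.0000 -2.0000]
Step 1: x=[4.6800 7.3200 10.6000] v=[-1.6000 1.6000 -2.0000]
Step 2: x=[4.1424 7.7424 10.2576] v=[-2.6880 2.1120 -1.7120]
Step 3: x=[3.5408 7.9912 10.0340] v=[-3.0080 1.2442 -1.1181]
Step 4: x=[3.0113 7.8548 9.9670] v=[-2.6477 -0.6819 -0.3352]
Step 5: x=[2.6167 7.2814 10.0510] v=[-1.9729 -2.8669 0.4199]
Step 6: x=[2.3285 6.4048 10.2334] v=[-1.4411 -4.3830 0.9121]
Step 7: x=[2.0525 5.4886 10.4295] v=[-1.3801 -4.5812 0.9807]
Step 8: x=[1.6863 4.8131 10.5504] v=[-1.8312 -3.3774 0.6043]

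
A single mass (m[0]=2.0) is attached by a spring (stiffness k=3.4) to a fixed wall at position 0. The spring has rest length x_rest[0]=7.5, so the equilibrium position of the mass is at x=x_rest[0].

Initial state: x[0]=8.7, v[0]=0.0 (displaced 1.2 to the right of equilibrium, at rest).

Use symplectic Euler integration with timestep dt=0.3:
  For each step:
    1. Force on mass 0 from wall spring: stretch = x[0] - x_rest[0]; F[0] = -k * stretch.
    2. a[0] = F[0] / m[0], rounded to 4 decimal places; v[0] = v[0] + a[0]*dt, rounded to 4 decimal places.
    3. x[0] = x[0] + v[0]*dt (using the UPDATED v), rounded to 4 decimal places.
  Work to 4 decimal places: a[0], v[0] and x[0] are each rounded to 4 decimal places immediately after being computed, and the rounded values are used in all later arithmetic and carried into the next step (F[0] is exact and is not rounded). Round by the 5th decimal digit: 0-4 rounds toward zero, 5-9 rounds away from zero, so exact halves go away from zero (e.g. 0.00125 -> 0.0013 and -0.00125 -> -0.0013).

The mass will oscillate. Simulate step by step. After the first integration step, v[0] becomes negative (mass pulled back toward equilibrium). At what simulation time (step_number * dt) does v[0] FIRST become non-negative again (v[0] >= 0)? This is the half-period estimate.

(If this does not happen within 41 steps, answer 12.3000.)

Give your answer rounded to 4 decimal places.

Answer: 2.4000

Derivation:
Step 0: x=[8.7000] v=[0.0000]
Step 1: x=[8.5164] v=[-0.6120]
Step 2: x=[8.1773] v=[-1.1304]
Step 3: x=[7.7346] v=[-1.4758]
Step 4: x=[7.2560] v=[-1.5954]
Step 5: x=[6.8147] v=[-1.4710]
Step 6: x=[6.4783] v=[-1.1215]
Step 7: x=[6.2982] v=[-0.6004]
Step 8: x=[6.3020] v=[0.0125]
First v>=0 after going negative at step 8, time=2.4000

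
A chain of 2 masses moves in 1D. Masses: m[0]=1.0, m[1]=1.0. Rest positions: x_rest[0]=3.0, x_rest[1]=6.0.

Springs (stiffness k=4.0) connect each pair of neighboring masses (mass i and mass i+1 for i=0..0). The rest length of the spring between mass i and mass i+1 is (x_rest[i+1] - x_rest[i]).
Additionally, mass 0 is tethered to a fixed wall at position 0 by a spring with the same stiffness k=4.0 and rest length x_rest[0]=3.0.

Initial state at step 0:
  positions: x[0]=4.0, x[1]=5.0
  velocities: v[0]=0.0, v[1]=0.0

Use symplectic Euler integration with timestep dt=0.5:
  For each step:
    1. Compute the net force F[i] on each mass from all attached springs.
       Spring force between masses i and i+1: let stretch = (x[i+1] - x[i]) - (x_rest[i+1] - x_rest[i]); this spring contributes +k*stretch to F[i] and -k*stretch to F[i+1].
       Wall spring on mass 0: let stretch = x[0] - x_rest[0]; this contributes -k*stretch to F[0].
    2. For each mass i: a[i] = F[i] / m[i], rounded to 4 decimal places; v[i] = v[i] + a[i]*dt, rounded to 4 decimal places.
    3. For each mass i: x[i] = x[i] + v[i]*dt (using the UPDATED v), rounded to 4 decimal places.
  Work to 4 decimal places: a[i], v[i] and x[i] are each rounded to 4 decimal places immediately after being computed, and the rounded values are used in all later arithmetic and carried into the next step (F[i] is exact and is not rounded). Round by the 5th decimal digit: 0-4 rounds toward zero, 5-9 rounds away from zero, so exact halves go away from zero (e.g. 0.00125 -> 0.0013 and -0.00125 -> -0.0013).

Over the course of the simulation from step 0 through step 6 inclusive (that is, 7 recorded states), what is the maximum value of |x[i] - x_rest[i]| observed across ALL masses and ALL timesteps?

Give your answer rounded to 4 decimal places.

Answer: 2.0000

Derivation:
Step 0: x=[4.0000 5.0000] v=[0.0000 0.0000]
Step 1: x=[1.0000 7.0000] v=[-6.0000 4.0000]
Step 2: x=[3.0000 6.0000] v=[4.0000 -2.0000]
Step 3: x=[5.0000 5.0000] v=[4.0000 -2.0000]
Step 4: x=[2.0000 7.0000] v=[-6.0000 4.0000]
Step 5: x=[2.0000 7.0000] v=[0.0000 0.0000]
Step 6: x=[5.0000 5.0000] v=[6.0000 -4.0000]
Max displacement = 2.0000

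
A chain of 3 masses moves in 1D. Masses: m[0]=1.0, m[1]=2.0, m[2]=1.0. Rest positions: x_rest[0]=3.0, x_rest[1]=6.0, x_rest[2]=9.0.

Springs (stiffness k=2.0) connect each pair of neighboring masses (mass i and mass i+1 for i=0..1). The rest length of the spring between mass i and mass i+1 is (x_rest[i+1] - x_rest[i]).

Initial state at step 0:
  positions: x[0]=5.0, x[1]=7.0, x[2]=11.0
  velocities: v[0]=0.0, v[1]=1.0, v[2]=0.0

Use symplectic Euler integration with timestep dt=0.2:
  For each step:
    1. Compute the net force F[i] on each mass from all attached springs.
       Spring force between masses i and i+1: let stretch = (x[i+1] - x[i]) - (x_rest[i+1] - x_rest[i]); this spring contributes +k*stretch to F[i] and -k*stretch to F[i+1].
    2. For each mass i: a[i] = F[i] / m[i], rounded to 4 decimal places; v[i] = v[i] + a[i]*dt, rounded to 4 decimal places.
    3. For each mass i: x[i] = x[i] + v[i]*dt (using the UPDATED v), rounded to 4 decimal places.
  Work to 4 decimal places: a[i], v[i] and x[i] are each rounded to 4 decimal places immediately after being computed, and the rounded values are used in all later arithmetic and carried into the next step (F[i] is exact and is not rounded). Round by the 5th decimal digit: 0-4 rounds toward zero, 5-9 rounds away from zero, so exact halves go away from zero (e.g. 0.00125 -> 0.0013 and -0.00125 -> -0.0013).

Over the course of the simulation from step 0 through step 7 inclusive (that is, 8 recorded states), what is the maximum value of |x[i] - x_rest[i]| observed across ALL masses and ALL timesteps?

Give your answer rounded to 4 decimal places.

Step 0: x=[5.0000 7.0000 11.0000] v=[0.0000 1.0000 0.0000]
Step 1: x=[4.9200 7.2800 10.9200] v=[-0.4000 1.4000 -0.4000]
Step 2: x=[4.7888 7.6112 10.7888] v=[-0.6560 1.6560 -0.6560]
Step 3: x=[4.6434 7.9566 10.6434] v=[-0.7270 1.7270 -0.7270]
Step 4: x=[4.5231 8.2769 10.5231] v=[-0.6017 1.6017 -0.6017]
Step 5: x=[4.4631 8.5369 10.4631] v=[-0.3002 1.3002 -0.3002]
Step 6: x=[4.4890 8.7110 10.4890] v=[0.1293 0.8707 0.1293]
Step 7: x=[4.6126 8.7874 10.6126] v=[0.6181 0.3819 0.6181]
Max displacement = 2.7874

Answer: 2.7874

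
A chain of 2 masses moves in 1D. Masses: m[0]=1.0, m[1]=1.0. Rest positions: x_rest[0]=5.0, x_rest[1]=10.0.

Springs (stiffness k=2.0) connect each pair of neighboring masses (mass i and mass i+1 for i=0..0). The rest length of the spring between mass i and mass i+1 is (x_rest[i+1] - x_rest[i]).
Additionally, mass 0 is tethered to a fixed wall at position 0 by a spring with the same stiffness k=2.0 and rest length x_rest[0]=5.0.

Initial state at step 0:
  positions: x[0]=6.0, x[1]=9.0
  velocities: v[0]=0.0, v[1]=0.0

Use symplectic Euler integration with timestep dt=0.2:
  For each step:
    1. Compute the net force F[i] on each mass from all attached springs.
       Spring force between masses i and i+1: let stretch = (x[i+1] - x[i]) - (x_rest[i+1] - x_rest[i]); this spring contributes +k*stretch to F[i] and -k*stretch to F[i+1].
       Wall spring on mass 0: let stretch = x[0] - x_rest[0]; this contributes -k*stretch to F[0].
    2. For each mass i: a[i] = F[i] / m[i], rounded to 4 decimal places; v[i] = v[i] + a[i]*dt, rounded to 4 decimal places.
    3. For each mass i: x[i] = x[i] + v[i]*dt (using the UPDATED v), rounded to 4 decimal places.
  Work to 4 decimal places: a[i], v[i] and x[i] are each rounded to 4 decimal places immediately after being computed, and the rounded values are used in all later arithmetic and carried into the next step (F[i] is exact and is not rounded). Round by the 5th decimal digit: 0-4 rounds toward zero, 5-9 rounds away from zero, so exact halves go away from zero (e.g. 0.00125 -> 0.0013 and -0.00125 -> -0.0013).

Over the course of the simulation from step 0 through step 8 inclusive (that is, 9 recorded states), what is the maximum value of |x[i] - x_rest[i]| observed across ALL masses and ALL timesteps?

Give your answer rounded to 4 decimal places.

Answer: 1.2629

Derivation:
Step 0: x=[6.0000 9.0000] v=[0.0000 0.0000]
Step 1: x=[5.7600 9.1600] v=[-1.2000 0.8000]
Step 2: x=[5.3312 9.4480] v=[-2.1440 1.4400]
Step 3: x=[4.8052 9.8067] v=[-2.6298 1.7933]
Step 4: x=[4.2949 10.1652] v=[-2.5513 1.7927]
Step 5: x=[3.9107 10.4541] v=[-1.9211 1.4446]
Step 6: x=[3.7371 10.6195] v=[-0.8680 0.8272]
Step 7: x=[3.8151 10.6343] v=[0.3901 0.0742]
Step 8: x=[4.1334 10.5036] v=[1.5917 -0.6535]
Max displacement = 1.2629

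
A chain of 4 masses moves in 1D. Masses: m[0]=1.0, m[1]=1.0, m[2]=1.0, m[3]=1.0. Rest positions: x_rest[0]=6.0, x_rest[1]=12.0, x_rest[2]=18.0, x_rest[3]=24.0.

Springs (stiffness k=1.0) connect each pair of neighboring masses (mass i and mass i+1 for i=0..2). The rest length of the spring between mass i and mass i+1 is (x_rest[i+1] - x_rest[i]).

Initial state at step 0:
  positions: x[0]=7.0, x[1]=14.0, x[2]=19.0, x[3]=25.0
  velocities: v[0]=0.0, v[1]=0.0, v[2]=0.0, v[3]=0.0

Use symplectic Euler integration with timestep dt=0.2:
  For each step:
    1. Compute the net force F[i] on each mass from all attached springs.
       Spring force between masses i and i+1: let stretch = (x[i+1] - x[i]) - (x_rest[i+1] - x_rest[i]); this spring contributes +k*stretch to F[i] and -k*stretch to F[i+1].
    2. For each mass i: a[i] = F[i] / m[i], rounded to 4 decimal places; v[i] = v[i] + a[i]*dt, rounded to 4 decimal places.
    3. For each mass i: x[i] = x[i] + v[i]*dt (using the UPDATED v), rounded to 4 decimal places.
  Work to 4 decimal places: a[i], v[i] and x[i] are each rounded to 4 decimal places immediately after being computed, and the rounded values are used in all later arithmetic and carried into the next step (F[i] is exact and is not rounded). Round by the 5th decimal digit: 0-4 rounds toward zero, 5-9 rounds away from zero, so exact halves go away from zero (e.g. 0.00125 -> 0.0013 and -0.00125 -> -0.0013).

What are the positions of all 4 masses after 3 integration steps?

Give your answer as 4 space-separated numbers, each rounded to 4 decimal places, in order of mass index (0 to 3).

Answer: 7.2166 13.5668 19.2090 25.0077

Derivation:
Step 0: x=[7.0000 14.0000 19.0000 25.0000] v=[0.0000 0.0000 0.0000 0.0000]
Step 1: x=[7.0400 13.9200 19.0400 25.0000] v=[0.2000 -0.4000 0.2000 0.0000]
Step 2: x=[7.1152 13.7696 19.1136 25.0016] v=[0.3760 -0.7520 0.3680 0.0080]
Step 3: x=[7.2166 13.5668 19.2090 25.0077] v=[0.5069 -1.0141 0.4768 0.0304]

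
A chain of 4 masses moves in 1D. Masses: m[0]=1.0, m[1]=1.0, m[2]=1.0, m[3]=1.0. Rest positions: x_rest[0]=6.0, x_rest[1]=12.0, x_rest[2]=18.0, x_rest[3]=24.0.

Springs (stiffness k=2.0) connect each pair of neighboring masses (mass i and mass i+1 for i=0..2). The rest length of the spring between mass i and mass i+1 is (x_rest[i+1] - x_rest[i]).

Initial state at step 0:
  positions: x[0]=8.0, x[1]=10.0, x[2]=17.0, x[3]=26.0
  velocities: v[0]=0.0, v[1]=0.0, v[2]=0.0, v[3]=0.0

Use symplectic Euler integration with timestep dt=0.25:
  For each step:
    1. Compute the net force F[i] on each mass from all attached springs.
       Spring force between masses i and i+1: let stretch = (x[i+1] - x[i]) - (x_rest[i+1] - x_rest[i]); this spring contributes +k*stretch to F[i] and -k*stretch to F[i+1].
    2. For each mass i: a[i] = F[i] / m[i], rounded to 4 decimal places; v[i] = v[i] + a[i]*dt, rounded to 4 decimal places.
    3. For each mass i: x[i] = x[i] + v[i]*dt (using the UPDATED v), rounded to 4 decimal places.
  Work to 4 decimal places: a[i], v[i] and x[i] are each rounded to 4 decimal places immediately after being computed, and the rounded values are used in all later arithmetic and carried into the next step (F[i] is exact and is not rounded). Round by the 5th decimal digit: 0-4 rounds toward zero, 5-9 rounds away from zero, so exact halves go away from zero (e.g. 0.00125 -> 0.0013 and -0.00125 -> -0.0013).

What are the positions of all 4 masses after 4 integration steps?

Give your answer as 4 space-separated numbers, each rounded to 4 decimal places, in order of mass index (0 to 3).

Answer: 4.8350 13.8404 18.9976 23.3271

Derivation:
Step 0: x=[8.0000 10.0000 17.0000 26.0000] v=[0.0000 0.0000 0.0000 0.0000]
Step 1: x=[7.5000 10.6250 17.2500 25.6250] v=[-2.0000 2.5000 1.0000 -1.5000]
Step 2: x=[6.6406 11.6875 17.7188 24.9531] v=[-3.4375 4.2500 1.8750 -2.6875]
Step 3: x=[5.6621 12.8731 18.3379 24.1269] v=[-3.9141 4.7422 2.4765 -3.3047]
Step 4: x=[4.8350 13.8404 18.9976 23.3271] v=[-3.3086 3.8691 2.6386 -3.1992]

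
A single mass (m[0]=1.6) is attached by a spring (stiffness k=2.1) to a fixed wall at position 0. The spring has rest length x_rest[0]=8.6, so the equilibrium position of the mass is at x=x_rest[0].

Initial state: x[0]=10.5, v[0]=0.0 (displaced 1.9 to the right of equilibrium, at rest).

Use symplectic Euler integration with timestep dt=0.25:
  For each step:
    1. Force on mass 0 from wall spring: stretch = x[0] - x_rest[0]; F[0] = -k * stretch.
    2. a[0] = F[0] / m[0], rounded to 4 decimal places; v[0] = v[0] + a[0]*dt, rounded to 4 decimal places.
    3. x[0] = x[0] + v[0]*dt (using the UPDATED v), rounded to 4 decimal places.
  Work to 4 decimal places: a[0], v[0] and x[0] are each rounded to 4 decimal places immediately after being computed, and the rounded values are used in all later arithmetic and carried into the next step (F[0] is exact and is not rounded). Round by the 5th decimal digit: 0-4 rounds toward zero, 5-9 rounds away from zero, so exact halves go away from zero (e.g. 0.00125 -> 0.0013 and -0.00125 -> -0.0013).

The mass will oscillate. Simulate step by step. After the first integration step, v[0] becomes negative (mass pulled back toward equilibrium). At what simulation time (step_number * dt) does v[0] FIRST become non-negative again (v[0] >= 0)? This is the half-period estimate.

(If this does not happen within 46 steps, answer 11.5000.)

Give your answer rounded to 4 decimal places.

Answer: 2.7500

Derivation:
Step 0: x=[10.5000] v=[0.0000]
Step 1: x=[10.3441] v=[-0.6235]
Step 2: x=[10.0452] v=[-1.1958]
Step 3: x=[9.6277] v=[-1.6700]
Step 4: x=[9.1259] v=[-2.0072]
Step 5: x=[8.5810] v=[-2.1798]
Step 6: x=[8.0376] v=[-2.1736]
Step 7: x=[7.5403] v=[-1.9891]
Step 8: x=[7.1300] v=[-1.6414]
Step 9: x=[6.8402] v=[-1.1591]
Step 10: x=[6.6948] v=[-0.5817]
Step 11: x=[6.7057] v=[0.0435]
First v>=0 after going negative at step 11, time=2.7500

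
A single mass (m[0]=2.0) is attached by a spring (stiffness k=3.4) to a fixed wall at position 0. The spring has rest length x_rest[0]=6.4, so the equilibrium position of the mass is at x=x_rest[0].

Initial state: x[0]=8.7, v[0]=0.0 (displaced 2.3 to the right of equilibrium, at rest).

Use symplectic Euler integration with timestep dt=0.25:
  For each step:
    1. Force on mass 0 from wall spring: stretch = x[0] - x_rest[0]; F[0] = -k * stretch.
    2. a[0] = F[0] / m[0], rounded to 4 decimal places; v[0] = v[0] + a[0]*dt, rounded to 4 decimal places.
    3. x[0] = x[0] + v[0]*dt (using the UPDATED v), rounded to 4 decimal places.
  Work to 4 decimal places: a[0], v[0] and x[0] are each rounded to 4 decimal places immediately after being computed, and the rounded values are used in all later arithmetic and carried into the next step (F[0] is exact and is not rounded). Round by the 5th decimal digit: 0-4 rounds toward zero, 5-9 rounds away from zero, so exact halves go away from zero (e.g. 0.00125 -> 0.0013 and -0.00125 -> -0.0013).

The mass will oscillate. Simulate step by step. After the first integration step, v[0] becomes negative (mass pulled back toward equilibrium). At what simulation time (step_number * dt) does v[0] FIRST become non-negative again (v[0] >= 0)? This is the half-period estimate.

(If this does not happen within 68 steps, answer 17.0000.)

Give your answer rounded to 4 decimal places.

Step 0: x=[8.7000] v=[0.0000]
Step 1: x=[8.4556] v=[-0.9775]
Step 2: x=[7.9928] v=[-1.8511]
Step 3: x=[7.3608] v=[-2.5281]
Step 4: x=[6.6267] v=[-2.9365]
Step 5: x=[5.8685] v=[-3.0329]
Step 6: x=[5.1668] v=[-2.8070]
Step 7: x=[4.5961] v=[-2.2829]
Step 8: x=[4.2170] v=[-1.5163]
Step 9: x=[4.0699] v=[-0.5885]
Step 10: x=[4.1704] v=[0.4018]
First v>=0 after going negative at step 10, time=2.5000

Answer: 2.5000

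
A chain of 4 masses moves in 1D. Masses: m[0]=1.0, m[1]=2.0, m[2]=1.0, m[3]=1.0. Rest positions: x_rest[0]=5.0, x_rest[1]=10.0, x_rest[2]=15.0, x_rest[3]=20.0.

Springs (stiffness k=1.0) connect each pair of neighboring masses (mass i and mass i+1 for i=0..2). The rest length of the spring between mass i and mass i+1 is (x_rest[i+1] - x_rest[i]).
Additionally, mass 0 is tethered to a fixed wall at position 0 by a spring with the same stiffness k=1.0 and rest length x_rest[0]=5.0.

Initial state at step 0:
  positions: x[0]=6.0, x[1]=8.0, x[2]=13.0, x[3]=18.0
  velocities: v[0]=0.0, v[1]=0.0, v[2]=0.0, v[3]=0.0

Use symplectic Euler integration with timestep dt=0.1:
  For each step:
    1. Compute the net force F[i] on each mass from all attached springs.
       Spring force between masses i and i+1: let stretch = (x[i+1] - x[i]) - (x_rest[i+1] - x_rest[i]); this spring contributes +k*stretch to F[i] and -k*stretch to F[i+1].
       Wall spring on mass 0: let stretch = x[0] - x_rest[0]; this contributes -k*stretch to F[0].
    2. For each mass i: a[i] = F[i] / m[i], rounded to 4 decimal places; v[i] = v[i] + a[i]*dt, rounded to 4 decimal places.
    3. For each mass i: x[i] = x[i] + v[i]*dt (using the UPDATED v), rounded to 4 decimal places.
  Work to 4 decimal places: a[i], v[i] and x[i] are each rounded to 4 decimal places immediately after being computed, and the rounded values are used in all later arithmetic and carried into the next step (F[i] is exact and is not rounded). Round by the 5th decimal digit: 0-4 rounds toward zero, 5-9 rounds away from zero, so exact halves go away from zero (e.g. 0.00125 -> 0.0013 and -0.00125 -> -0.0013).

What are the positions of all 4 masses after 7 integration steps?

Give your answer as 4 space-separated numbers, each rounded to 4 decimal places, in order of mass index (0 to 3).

Step 0: x=[6.0000 8.0000 13.0000 18.0000] v=[0.0000 0.0000 0.0000 0.0000]
Step 1: x=[5.9600 8.0150 13.0000 18.0000] v=[-0.4000 0.1500 0.0000 0.0000]
Step 2: x=[5.8810 8.0447 13.0002 18.0000] v=[-0.7905 0.2965 0.0015 0.0000]
Step 3: x=[5.7648 8.0883 13.0008 18.0000] v=[-1.1622 0.4361 0.0059 0.0000]
Step 4: x=[5.6142 8.1449 13.0023 18.0000] v=[-1.5063 0.5656 0.0146 0.0001]
Step 5: x=[5.4327 8.2131 13.0052 18.0000] v=[-1.8147 0.6819 0.0286 0.0003]
Step 6: x=[5.2247 8.2914 13.0101 18.0001] v=[-2.0799 0.7825 0.0489 0.0008]
Step 7: x=[4.9951 8.3779 13.0177 18.0003] v=[-2.2957 0.8651 0.0760 0.0018]

Answer: 4.9951 8.3779 13.0177 18.0003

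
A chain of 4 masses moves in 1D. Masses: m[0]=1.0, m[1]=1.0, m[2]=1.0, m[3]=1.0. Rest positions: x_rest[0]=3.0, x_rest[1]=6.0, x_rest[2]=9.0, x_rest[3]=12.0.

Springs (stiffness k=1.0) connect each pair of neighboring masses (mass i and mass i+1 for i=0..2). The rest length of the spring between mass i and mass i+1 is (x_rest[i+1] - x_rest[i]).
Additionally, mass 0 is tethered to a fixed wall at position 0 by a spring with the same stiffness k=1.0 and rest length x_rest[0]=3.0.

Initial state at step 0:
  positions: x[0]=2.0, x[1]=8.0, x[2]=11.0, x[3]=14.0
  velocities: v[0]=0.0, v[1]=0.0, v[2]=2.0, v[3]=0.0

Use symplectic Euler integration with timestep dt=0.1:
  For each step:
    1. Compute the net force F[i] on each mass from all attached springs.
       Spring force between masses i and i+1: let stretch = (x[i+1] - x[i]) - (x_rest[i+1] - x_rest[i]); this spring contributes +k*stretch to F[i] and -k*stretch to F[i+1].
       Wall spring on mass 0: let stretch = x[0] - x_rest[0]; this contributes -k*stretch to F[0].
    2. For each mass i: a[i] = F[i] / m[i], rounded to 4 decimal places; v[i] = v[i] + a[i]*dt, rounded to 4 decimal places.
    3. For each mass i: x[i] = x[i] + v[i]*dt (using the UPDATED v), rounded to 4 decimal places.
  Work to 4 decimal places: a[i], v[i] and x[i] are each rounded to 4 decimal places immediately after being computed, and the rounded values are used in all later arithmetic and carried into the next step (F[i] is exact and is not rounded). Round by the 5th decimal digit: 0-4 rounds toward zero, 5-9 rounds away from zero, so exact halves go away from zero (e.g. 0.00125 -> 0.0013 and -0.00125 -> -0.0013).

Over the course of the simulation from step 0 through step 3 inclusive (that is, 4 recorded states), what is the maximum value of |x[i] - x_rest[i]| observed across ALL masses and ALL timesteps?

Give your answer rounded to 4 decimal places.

Step 0: x=[2.0000 8.0000 11.0000 14.0000] v=[0.0000 0.0000 2.0000 0.0000]
Step 1: x=[2.0400 7.9700 11.2000 14.0000] v=[0.4000 -0.3000 2.0000 0.0000]
Step 2: x=[2.1189 7.9130 11.3957 14.0020] v=[0.7890 -0.5700 1.9570 0.0200]
Step 3: x=[2.2346 7.8329 11.5826 14.0079] v=[1.1565 -0.8011 1.8694 0.0594]
Max displacement = 2.5826

Answer: 2.5826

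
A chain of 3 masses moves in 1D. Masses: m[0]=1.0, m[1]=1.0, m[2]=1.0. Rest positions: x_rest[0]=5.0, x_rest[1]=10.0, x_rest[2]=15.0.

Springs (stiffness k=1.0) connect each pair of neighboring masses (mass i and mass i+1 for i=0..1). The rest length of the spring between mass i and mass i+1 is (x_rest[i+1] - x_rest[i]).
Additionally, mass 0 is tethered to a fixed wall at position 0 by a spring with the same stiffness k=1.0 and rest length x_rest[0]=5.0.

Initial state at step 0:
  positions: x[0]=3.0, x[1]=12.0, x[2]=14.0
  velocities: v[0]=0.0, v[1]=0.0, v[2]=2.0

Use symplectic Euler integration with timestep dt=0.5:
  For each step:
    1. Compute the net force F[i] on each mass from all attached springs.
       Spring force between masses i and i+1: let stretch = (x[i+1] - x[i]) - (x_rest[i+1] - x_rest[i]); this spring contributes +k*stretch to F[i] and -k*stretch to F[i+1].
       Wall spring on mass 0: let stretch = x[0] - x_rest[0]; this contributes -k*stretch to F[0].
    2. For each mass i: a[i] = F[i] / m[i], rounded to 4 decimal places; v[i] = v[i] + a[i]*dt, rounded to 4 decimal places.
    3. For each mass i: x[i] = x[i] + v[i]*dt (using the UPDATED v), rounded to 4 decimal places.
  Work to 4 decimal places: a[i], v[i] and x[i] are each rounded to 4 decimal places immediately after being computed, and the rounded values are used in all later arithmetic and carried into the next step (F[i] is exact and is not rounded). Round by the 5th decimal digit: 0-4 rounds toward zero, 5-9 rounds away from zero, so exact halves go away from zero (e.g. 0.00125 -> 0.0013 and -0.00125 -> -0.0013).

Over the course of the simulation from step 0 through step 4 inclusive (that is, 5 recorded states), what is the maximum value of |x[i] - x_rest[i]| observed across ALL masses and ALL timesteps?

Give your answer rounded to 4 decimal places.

Step 0: x=[3.0000 12.0000 14.0000] v=[0.0000 0.0000 2.0000]
Step 1: x=[4.5000 10.2500 15.7500] v=[3.0000 -3.5000 3.5000]
Step 2: x=[6.3125 8.4375 17.3750] v=[3.6250 -3.6250 3.2500]
Step 3: x=[7.0782 8.3281 18.0157] v=[1.5313 -0.2188 1.2813]
Step 4: x=[6.3868 10.3282 17.4845] v=[-1.3829 4.0001 -1.0625]
Max displacement = 3.0157

Answer: 3.0157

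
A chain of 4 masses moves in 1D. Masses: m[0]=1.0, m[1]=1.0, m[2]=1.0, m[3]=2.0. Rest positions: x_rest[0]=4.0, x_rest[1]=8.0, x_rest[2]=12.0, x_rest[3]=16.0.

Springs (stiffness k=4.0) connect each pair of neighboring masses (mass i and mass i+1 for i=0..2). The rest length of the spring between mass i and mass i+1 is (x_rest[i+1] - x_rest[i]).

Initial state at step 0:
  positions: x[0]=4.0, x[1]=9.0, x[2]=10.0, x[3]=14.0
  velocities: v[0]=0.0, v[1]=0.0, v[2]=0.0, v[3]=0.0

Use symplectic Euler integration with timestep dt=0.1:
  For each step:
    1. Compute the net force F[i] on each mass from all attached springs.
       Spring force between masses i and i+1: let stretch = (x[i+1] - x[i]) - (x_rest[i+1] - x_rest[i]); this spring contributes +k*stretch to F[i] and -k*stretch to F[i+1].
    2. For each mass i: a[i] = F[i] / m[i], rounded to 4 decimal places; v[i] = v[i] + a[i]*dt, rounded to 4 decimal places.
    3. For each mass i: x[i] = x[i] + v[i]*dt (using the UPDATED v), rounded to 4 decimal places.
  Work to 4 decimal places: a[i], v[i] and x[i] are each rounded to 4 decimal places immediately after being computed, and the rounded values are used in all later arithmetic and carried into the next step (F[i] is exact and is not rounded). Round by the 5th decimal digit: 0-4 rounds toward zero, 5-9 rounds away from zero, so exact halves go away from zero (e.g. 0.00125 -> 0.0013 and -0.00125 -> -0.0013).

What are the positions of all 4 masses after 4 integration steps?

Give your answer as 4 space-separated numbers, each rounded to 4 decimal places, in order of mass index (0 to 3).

Step 0: x=[4.0000 9.0000 10.0000 14.0000] v=[0.0000 0.0000 0.0000 0.0000]
Step 1: x=[4.0400 8.8400 10.1200 14.0000] v=[0.4000 -1.6000 1.2000 0.0000]
Step 2: x=[4.1120 8.5392 10.3440 14.0024] v=[0.7200 -3.0080 2.2400 0.0240]
Step 3: x=[4.2011 8.1335 10.6421 14.0116] v=[0.8909 -4.0570 2.9814 0.0923]
Step 4: x=[4.2875 7.6709 10.9747 14.0334] v=[0.8639 -4.6265 3.3258 0.2184]

Answer: 4.2875 7.6709 10.9747 14.0334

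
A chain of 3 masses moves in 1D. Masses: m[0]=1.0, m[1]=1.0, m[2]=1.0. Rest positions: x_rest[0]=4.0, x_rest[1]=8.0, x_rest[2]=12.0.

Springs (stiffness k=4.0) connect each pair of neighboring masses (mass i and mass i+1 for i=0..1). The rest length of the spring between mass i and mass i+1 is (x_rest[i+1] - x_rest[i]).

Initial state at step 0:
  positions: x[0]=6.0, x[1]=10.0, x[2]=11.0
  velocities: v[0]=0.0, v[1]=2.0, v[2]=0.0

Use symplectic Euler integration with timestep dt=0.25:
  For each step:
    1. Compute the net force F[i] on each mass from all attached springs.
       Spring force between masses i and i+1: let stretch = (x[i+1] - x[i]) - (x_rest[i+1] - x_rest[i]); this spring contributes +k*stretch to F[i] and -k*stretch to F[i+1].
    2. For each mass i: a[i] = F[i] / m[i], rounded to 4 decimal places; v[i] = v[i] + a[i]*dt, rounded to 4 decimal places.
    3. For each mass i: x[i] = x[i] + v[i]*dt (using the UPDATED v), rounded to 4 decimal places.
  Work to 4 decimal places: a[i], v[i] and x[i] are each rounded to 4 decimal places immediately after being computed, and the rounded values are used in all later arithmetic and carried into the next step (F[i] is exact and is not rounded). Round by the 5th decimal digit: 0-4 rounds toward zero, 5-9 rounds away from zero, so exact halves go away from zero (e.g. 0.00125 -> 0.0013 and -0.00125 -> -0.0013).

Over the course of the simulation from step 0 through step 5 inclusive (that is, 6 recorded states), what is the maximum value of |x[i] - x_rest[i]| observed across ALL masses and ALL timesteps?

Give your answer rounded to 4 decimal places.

Answer: 3.3721

Derivation:
Step 0: x=[6.0000 10.0000 11.0000] v=[0.0000 2.0000 0.0000]
Step 1: x=[6.0000 9.7500 11.7500] v=[0.0000 -1.0000 3.0000]
Step 2: x=[5.9375 9.0625 13.0000] v=[-0.2500 -2.7500 5.0000]
Step 3: x=[5.6563 8.5781 14.2656] v=[-1.1250 -1.9375 5.0625]
Step 4: x=[5.1055 8.7852 15.1094] v=[-2.2032 0.8282 3.3750]
Step 5: x=[4.4746 9.6534 15.3721] v=[-2.5235 3.4727 1.0508]
Max displacement = 3.3721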